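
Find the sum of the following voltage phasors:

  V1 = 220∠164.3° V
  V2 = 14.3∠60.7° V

Step 1 — Convert each phasor to rectangular form:
  V1 = 220·(cos(164.3°) + j·sin(164.3°)) = -211.8 + j59.53 V
  V2 = 14.3·(cos(60.7°) + j·sin(60.7°)) = 6.998 + j12.47 V
Step 2 — Sum components: V_total = -204.8 + j72 V.
Step 3 — Convert to polar: |V_total| = 217.1 V, ∠V_total = 160.6°.

V_total = 217.1∠160.6° V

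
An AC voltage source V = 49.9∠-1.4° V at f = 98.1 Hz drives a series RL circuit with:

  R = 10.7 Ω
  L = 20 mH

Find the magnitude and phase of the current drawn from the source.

Step 1 — Angular frequency: ω = 2π·f = 2π·98.1 = 616.4 rad/s.
Step 2 — Component impedances:
  R: Z = R = 10.7 Ω
  L: Z = jωL = j·616.4·0.02 = 0 + j12.33 Ω
Step 3 — Series combination: Z_total = R + L = 10.7 + j12.33 Ω = 16.32∠49.0° Ω.
Step 4 — Source phasor: V = 49.9∠-1.4° V = 49.89 - j1.219 V.
Step 5 — Ohm's law: I = V / Z_total = (49.89 - j1.219) / (10.7 + j12.33) = 1.947 - j2.357 A.
Step 6 — Convert to polar: |I| = 3.057 A, ∠I = -50.4°.

I = 3.057∠-50.4° A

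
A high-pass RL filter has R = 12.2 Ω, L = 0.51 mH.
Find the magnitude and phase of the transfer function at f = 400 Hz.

Step 1 — Angular frequency: ω = 2π·400 = 2513 rad/s.
Step 2 — Transfer function: H(jω) = jωL/(R + jωL).
Step 3 — Numerator jωL = j·1.282; denominator R + jωL = 12.2 + j1.282.
Step 4 — H = 0.01092 + j0.1039.
Step 5 — Magnitude: |H| = 0.1045 (-19.6 dB); phase: φ = 84.0°.

|H| = 0.1045 (-19.6 dB), φ = 84.0°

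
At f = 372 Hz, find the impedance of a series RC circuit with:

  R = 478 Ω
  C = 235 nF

Step 1 — Angular frequency: ω = 2π·f = 2π·372 = 2337 rad/s.
Step 2 — Component impedances:
  R: Z = R = 478 Ω
  C: Z = 1/(jωC) = -j/(ω·C) = 0 - j1821 Ω
Step 3 — Series combination: Z_total = R + C = 478 - j1821 Ω = 1882∠-75.3° Ω.

Z = 478 - j1821 Ω = 1882∠-75.3° Ω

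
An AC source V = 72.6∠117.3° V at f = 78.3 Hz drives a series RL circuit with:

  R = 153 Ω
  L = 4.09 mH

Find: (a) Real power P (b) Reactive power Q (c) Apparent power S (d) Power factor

Step 1 — Angular frequency: ω = 2π·f = 2π·78.3 = 492 rad/s.
Step 2 — Component impedances:
  R: Z = R = 153 Ω
  L: Z = jωL = j·492·0.00409 = 0 + j2.012 Ω
Step 3 — Series combination: Z_total = R + L = 153 + j2.012 Ω = 153∠0.8° Ω.
Step 4 — Source phasor: V = 72.6∠117.3° V = -33.3 + j64.51 V.
Step 5 — Current: I = V / Z = -0.2121 + j0.4244 A = 0.4745∠116.5° A.
Step 6 — Complex power: S = V·I* = 34.44 + j0.453 VA.
Step 7 — Real power: P = Re(S) = 34.44 W.
Step 8 — Reactive power: Q = Im(S) = 0.453 VAR.
Step 9 — Apparent power: |S| = 34.45 VA.
Step 10 — Power factor: PF = P/|S| = 0.9999 (lagging).

(a) P = 34.44 W  (b) Q = 0.453 VAR  (c) S = 34.45 VA  (d) PF = 0.9999 (lagging)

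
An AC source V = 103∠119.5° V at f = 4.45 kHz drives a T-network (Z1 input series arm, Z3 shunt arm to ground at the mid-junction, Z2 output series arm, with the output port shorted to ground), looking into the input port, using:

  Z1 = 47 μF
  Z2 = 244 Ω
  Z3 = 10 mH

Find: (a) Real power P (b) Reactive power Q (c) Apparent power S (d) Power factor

Step 1 — Angular frequency: ω = 2π·f = 2π·4450 = 2.796e+04 rad/s.
Step 2 — Component impedances:
  Z1: Z = 1/(jωC) = -j/(ω·C) = 0 - j0.761 Ω
  Z2: Z = R = 244 Ω
  Z3: Z = jωL = j·2.796e+04·0.01 = 0 + j279.6 Ω
Step 3 — With the output port shorted to ground, the output series arm Z2 runs from the junction to ground; the shunt arm Z3 also runs from the junction to ground. They appear in parallel: Z3 || Z2 = 138.5 + j120.9 Ω.
Step 4 — Series with input arm Z1: Z_in = Z1 + (Z3 || Z2) = 138.5 + j120.1 Ω = 183.3∠40.9° Ω.
Step 5 — Source phasor: V = 103∠119.5° V = -50.72 + j89.65 V.
Step 6 — Current: I = V / Z = 0.1113 + j0.5506 A = 0.5618∠78.6° A.
Step 7 — Complex power: S = V·I* = 43.72 + j37.91 VA.
Step 8 — Real power: P = Re(S) = 43.72 W.
Step 9 — Reactive power: Q = Im(S) = 37.91 VAR.
Step 10 — Apparent power: |S| = 57.86 VA.
Step 11 — Power factor: PF = P/|S| = 0.7555 (lagging).

(a) P = 43.72 W  (b) Q = 37.91 VAR  (c) S = 57.86 VA  (d) PF = 0.7555 (lagging)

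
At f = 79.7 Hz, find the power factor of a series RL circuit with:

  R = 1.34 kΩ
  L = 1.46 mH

Step 1 — Angular frequency: ω = 2π·f = 2π·79.7 = 500.8 rad/s.
Step 2 — Component impedances:
  R: Z = R = 1340 Ω
  L: Z = jωL = j·500.8·0.00146 = 0 + j0.7311 Ω
Step 3 — Series combination: Z_total = R + L = 1340 + j0.7311 Ω = 1340∠0.0° Ω.
Step 4 — Power factor: PF = cos(φ) = Re(Z)/|Z| = 1340/1340 = 1.
Step 5 — Type: Im(Z) = 0.7311 ⇒ lagging (phase φ = 0.0°).

PF = 1 (lagging, φ = 0.0°)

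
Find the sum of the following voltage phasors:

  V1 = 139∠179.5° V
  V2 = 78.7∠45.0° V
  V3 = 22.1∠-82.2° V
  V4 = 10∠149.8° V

Step 1 — Convert each phasor to rectangular form:
  V1 = 139·(cos(179.5°) + j·sin(179.5°)) = -139 + j1.213 V
  V2 = 78.7·(cos(45.0°) + j·sin(45.0°)) = 55.65 + j55.65 V
  V3 = 22.1·(cos(-82.2°) + j·sin(-82.2°)) = 2.999 - j21.9 V
  V4 = 10·(cos(149.8°) + j·sin(149.8°)) = -8.643 + j5.03 V
Step 2 — Sum components: V_total = -88.99 + j40 V.
Step 3 — Convert to polar: |V_total| = 97.56 V, ∠V_total = 155.8°.

V_total = 97.56∠155.8° V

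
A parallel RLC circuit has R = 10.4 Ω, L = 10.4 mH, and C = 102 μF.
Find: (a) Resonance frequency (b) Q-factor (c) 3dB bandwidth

Step 1 — Resonance: ω₀ = 1/√(LC) = 1/√(0.0104·0.000102) = 970.9 rad/s.
Step 2 — f₀ = ω₀/(2π) = 154.5 Hz.
Step 3 — Parallel Q: Q = R/(ω₀L) = 10.4/(970.9·0.0104) = 1.03.
Step 4 — Bandwidth: Δω = ω₀/Q = 942.7 rad/s; BW = Δω/(2π) = 150 Hz.

(a) f₀ = 154.5 Hz  (b) Q = 1.03  (c) BW = 150 Hz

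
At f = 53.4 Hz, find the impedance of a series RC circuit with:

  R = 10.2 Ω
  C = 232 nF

Step 1 — Angular frequency: ω = 2π·f = 2π·53.4 = 335.5 rad/s.
Step 2 — Component impedances:
  R: Z = R = 10.2 Ω
  C: Z = 1/(jωC) = -j/(ω·C) = 0 - j1.285e+04 Ω
Step 3 — Series combination: Z_total = R + C = 10.2 - j1.285e+04 Ω = 1.285e+04∠-90.0° Ω.

Z = 10.2 - j1.285e+04 Ω = 1.285e+04∠-90.0° Ω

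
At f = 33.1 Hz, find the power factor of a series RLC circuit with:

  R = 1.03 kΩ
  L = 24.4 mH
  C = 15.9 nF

Step 1 — Angular frequency: ω = 2π·f = 2π·33.1 = 208 rad/s.
Step 2 — Component impedances:
  R: Z = R = 1030 Ω
  L: Z = jωL = j·208·0.0244 = 0 + j5.075 Ω
  C: Z = 1/(jωC) = -j/(ω·C) = 0 - j3.024e+05 Ω
Step 3 — Series combination: Z_total = R + L + C = 1030 - j3.024e+05 Ω = 3.024e+05∠-89.8° Ω.
Step 4 — Power factor: PF = cos(φ) = Re(Z)/|Z| = 1030/3.024e+05 = 0.003406.
Step 5 — Type: Im(Z) = -3.024e+05 ⇒ leading (phase φ = -89.8°).

PF = 0.003406 (leading, φ = -89.8°)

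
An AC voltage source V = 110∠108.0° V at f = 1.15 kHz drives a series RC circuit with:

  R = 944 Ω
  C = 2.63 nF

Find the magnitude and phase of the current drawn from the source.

Step 1 — Angular frequency: ω = 2π·f = 2π·1150 = 7226 rad/s.
Step 2 — Component impedances:
  R: Z = R = 944 Ω
  C: Z = 1/(jωC) = -j/(ω·C) = 0 - j5.262e+04 Ω
Step 3 — Series combination: Z_total = R + C = 944 - j5.262e+04 Ω = 5.263e+04∠-89.0° Ω.
Step 4 — Source phasor: V = 110∠108.0° V = -33.99 + j104.6 V.
Step 5 — Ohm's law: I = V / Z_total = (-33.99 + j104.6) / (944 - j5.262e+04) = -0.001999 - j0.0006101 A.
Step 6 — Convert to polar: |I| = 0.00209 A, ∠I = -163.0°.

I = 0.00209∠-163.0° A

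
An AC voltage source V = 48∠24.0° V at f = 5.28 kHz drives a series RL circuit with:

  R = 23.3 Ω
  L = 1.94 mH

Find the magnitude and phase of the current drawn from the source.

Step 1 — Angular frequency: ω = 2π·f = 2π·5280 = 3.318e+04 rad/s.
Step 2 — Component impedances:
  R: Z = R = 23.3 Ω
  L: Z = jωL = j·3.318e+04·0.00194 = 0 + j64.36 Ω
Step 3 — Series combination: Z_total = R + L = 23.3 + j64.36 Ω = 68.45∠70.1° Ω.
Step 4 — Source phasor: V = 48∠24.0° V = 43.85 + j19.52 V.
Step 5 — Ohm's law: I = V / Z_total = (43.85 + j19.52) / (23.3 + j64.36) = 0.4863 - j0.5053 A.
Step 6 — Convert to polar: |I| = 0.7013 A, ∠I = -46.1°.

I = 0.7013∠-46.1° A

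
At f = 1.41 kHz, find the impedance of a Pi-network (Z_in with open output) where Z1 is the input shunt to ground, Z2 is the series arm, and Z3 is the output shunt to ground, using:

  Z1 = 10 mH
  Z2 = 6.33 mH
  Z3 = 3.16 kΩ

Step 1 — Angular frequency: ω = 2π·f = 2π·1410 = 8859 rad/s.
Step 2 — Component impedances:
  Z1: Z = jωL = j·8859·0.01 = 0 + j88.59 Ω
  Z2: Z = jωL = j·8859·0.00633 = 0 + j56.08 Ω
  Z3: Z = R = 3160 Ω
Step 3 — With open output, the series arm Z2 and the output shunt Z3 appear in series to ground: Z2 + Z3 = 3160 + j56.08 Ω.
Step 4 — Parallel with input shunt Z1: Z_in = Z1 || (Z2 + Z3) = 2.479 + j88.48 Ω = 88.51∠88.4° Ω.

Z = 2.479 + j88.48 Ω = 88.51∠88.4° Ω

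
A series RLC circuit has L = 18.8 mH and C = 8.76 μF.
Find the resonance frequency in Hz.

Step 1 — Resonance condition Im(Z)=0 gives ω₀ = 1/√(LC).
Step 2 — ω₀ = 1/√(0.0188·8.76e-06) = 2464 rad/s.
Step 3 — f₀ = ω₀/(2π) = 392.2 Hz.

f₀ = 392.2 Hz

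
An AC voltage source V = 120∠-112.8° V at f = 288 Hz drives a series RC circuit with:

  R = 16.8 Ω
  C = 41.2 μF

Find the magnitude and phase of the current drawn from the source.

Step 1 — Angular frequency: ω = 2π·f = 2π·288 = 1810 rad/s.
Step 2 — Component impedances:
  R: Z = R = 16.8 Ω
  C: Z = 1/(jωC) = -j/(ω·C) = 0 - j13.41 Ω
Step 3 — Series combination: Z_total = R + C = 16.8 - j13.41 Ω = 21.5∠-38.6° Ω.
Step 4 — Source phasor: V = 120∠-112.8° V = -46.5 - j110.6 V.
Step 5 — Ohm's law: I = V / Z_total = (-46.5 - j110.6) / (16.8 - j13.41) = 1.52 - j5.371 A.
Step 6 — Convert to polar: |I| = 5.582 A, ∠I = -74.2°.

I = 5.582∠-74.2° A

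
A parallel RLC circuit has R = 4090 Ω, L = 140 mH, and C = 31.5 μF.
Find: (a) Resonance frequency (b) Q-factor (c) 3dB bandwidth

Step 1 — Resonance: ω₀ = 1/√(LC) = 1/√(0.14·3.15e-05) = 476.2 rad/s.
Step 2 — f₀ = ω₀/(2π) = 75.79 Hz.
Step 3 — Parallel Q: Q = R/(ω₀L) = 4090/(476.2·0.14) = 61.35.
Step 4 — Bandwidth: Δω = ω₀/Q = 7.762 rad/s; BW = Δω/(2π) = 1.235 Hz.

(a) f₀ = 75.79 Hz  (b) Q = 61.35  (c) BW = 1.235 Hz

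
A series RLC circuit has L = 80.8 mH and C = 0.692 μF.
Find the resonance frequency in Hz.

Step 1 — Resonance condition Im(Z)=0 gives ω₀ = 1/√(LC).
Step 2 — ω₀ = 1/√(0.0808·6.92e-07) = 4229 rad/s.
Step 3 — f₀ = ω₀/(2π) = 673.1 Hz.

f₀ = 673.1 Hz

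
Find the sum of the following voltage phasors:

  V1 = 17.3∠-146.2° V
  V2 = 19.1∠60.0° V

Step 1 — Convert each phasor to rectangular form:
  V1 = 17.3·(cos(-146.2°) + j·sin(-146.2°)) = -14.38 - j9.624 V
  V2 = 19.1·(cos(60.0°) + j·sin(60.0°)) = 9.55 + j16.54 V
Step 2 — Sum components: V_total = -4.826 + j6.917 V.
Step 3 — Convert to polar: |V_total| = 8.434 V, ∠V_total = 124.9°.

V_total = 8.434∠124.9° V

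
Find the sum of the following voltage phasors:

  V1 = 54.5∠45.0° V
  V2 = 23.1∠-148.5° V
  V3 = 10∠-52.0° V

Step 1 — Convert each phasor to rectangular form:
  V1 = 54.5·(cos(45.0°) + j·sin(45.0°)) = 38.54 + j38.54 V
  V2 = 23.1·(cos(-148.5°) + j·sin(-148.5°)) = -19.7 - j12.07 V
  V3 = 10·(cos(-52.0°) + j·sin(-52.0°)) = 6.157 - j7.88 V
Step 2 — Sum components: V_total = 25 + j18.59 V.
Step 3 — Convert to polar: |V_total| = 31.15 V, ∠V_total = 36.6°.

V_total = 31.15∠36.6° V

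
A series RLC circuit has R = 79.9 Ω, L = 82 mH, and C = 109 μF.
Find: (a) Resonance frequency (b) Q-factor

Step 1 — Resonance condition Im(Z)=0 gives ω₀ = 1/√(LC).
Step 2 — ω₀ = 1/√(0.082·0.000109) = 334.5 rad/s.
Step 3 — f₀ = ω₀/(2π) = 53.24 Hz.
Step 4 — Series Q: Q = ω₀L/R = 334.5·0.082/79.9 = 0.3433.

(a) f₀ = 53.24 Hz  (b) Q = 0.3433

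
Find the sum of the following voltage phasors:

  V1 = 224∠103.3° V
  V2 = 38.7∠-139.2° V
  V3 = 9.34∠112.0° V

Step 1 — Convert each phasor to rectangular form:
  V1 = 224·(cos(103.3°) + j·sin(103.3°)) = -51.53 + j218 V
  V2 = 38.7·(cos(-139.2°) + j·sin(-139.2°)) = -29.3 - j25.29 V
  V3 = 9.34·(cos(112.0°) + j·sin(112.0°)) = -3.499 + j8.66 V
Step 2 — Sum components: V_total = -84.33 + j201.4 V.
Step 3 — Convert to polar: |V_total| = 218.3 V, ∠V_total = 112.7°.

V_total = 218.3∠112.7° V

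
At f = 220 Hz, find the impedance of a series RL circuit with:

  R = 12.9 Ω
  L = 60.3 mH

Step 1 — Angular frequency: ω = 2π·f = 2π·220 = 1382 rad/s.
Step 2 — Component impedances:
  R: Z = R = 12.9 Ω
  L: Z = jωL = j·1382·0.0603 = 0 + j83.35 Ω
Step 3 — Series combination: Z_total = R + L = 12.9 + j83.35 Ω = 84.35∠81.2° Ω.

Z = 12.9 + j83.35 Ω = 84.35∠81.2° Ω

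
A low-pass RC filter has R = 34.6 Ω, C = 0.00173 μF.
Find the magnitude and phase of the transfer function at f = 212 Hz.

Step 1 — Angular frequency: ω = 2π·212 = 1332 rad/s.
Step 2 — Transfer function: H(jω) = 1/(1 + jωRC).
Step 3 — Denominator: 1 + jωRC = 1 + j·1332·34.6·1.73e-09 = 1 + j7.973e-05.
Step 4 — H = 1 - j7.973e-05.
Step 5 — Magnitude: |H| = 1 (-0.0 dB); phase: φ = -0.0°.

|H| = 1 (-0.0 dB), φ = -0.0°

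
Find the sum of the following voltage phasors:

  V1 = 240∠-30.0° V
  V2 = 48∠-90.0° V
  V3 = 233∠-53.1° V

Step 1 — Convert each phasor to rectangular form:
  V1 = 240·(cos(-30.0°) + j·sin(-30.0°)) = 207.8 - j120 V
  V2 = 48·(cos(-90.0°) + j·sin(-90.0°)) = 0 - j48 V
  V3 = 233·(cos(-53.1°) + j·sin(-53.1°)) = 139.9 - j186.3 V
Step 2 — Sum components: V_total = 347.7 - j354.3 V.
Step 3 — Convert to polar: |V_total| = 496.5 V, ∠V_total = -45.5°.

V_total = 496.5∠-45.5° V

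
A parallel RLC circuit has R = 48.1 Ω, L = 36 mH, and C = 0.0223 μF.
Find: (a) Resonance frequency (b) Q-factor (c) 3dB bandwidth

Step 1 — Resonance: ω₀ = 1/√(LC) = 1/√(0.036·2.23e-08) = 3.529e+04 rad/s.
Step 2 — f₀ = ω₀/(2π) = 5617 Hz.
Step 3 — Parallel Q: Q = R/(ω₀L) = 48.1/(3.529e+04·0.036) = 0.03786.
Step 4 — Bandwidth: Δω = ω₀/Q = 9.323e+05 rad/s; BW = Δω/(2π) = 1.484e+05 Hz.

(a) f₀ = 5617 Hz  (b) Q = 0.03786  (c) BW = 1.484e+05 Hz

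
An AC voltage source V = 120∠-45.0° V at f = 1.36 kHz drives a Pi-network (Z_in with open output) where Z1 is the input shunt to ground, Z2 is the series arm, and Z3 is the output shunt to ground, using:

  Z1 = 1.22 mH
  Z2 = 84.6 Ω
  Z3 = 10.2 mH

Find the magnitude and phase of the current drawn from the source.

Step 1 — Angular frequency: ω = 2π·f = 2π·1360 = 8545 rad/s.
Step 2 — Component impedances:
  Z1: Z = jωL = j·8545·0.00122 = 0 + j10.43 Ω
  Z2: Z = R = 84.6 Ω
  Z3: Z = jωL = j·8545·0.0102 = 0 + j87.16 Ω
Step 3 — With open output, the series arm Z2 and the output shunt Z3 appear in series to ground: Z2 + Z3 = 84.6 + j87.16 Ω.
Step 4 — Parallel with input shunt Z1: Z_in = Z1 || (Z2 + Z3) = 0.5512 + j9.789 Ω = 9.805∠86.8° Ω.
Step 5 — Source phasor: V = 120∠-45.0° V = 84.85 - j84.85 V.
Step 6 — Ohm's law: I = V / Z_total = (84.85 - j84.85) / (0.5512 + j9.789) = -8.154 - j9.127 A.
Step 7 — Convert to polar: |I| = 12.24 A, ∠I = -131.8°.

I = 12.24∠-131.8° A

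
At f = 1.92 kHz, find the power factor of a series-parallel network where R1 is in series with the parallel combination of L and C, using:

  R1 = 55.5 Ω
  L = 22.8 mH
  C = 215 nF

Step 1 — Angular frequency: ω = 2π·f = 2π·1920 = 1.206e+04 rad/s.
Step 2 — Component impedances:
  R1: Z = R = 55.5 Ω
  L: Z = jωL = j·1.206e+04·0.0228 = 0 + j275.1 Ω
  C: Z = 1/(jωC) = -j/(ω·C) = 0 - j385.5 Ω
Step 3 — Parallel branch: L || C = 1/(1/L + 1/C) = 0 + j959.7 Ω.
Step 4 — Series with R1: Z_total = R1 + (L || C) = 55.5 + j959.7 Ω = 961.3∠86.7° Ω.
Step 5 — Power factor: PF = cos(φ) = Re(Z)/|Z| = 55.5/961.3 = 0.05773.
Step 6 — Type: Im(Z) = 959.7 ⇒ lagging (phase φ = 86.7°).

PF = 0.05773 (lagging, φ = 86.7°)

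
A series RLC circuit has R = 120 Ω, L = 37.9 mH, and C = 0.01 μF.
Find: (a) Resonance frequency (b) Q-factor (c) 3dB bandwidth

Step 1 — Resonance condition Im(Z)=0 gives ω₀ = 1/√(LC).
Step 2 — ω₀ = 1/√(0.0379·1e-08) = 5.137e+04 rad/s.
Step 3 — f₀ = ω₀/(2π) = 8175 Hz.
Step 4 — Series Q: Q = ω₀L/R = 5.137e+04·0.0379/120 = 16.22.
Step 5 — 3dB bandwidth: Δω = ω₀/Q = 3166 rad/s; BW = Δω/(2π) = 503.9 Hz.

(a) f₀ = 8175 Hz  (b) Q = 16.22  (c) BW = 503.9 Hz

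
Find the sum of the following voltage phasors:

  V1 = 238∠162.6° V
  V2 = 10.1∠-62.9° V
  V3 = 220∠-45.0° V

Step 1 — Convert each phasor to rectangular form:
  V1 = 238·(cos(162.6°) + j·sin(162.6°)) = -227.1 + j71.17 V
  V2 = 10.1·(cos(-62.9°) + j·sin(-62.9°)) = 4.601 - j8.991 V
  V3 = 220·(cos(-45.0°) + j·sin(-45.0°)) = 155.6 - j155.6 V
Step 2 — Sum components: V_total = -66.94 - j93.38 V.
Step 3 — Convert to polar: |V_total| = 114.9 V, ∠V_total = -125.6°.

V_total = 114.9∠-125.6° V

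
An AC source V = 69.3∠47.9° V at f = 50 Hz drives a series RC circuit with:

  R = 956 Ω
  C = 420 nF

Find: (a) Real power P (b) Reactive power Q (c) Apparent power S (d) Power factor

Step 1 — Angular frequency: ω = 2π·f = 2π·50 = 314.2 rad/s.
Step 2 — Component impedances:
  R: Z = R = 956 Ω
  C: Z = 1/(jωC) = -j/(ω·C) = 0 - j7579 Ω
Step 3 — Series combination: Z_total = R + C = 956 - j7579 Ω = 7639∠-82.8° Ω.
Step 4 — Source phasor: V = 69.3∠47.9° V = 46.46 + j51.42 V.
Step 5 — Current: I = V / Z = -0.005917 + j0.006877 A = 0.009072∠130.7° A.
Step 6 — Complex power: S = V·I* = 0.07868 - j0.6237 VA.
Step 7 — Real power: P = Re(S) = 0.07868 W.
Step 8 — Reactive power: Q = Im(S) = -0.6237 VAR.
Step 9 — Apparent power: |S| = 0.6287 VA.
Step 10 — Power factor: PF = P/|S| = 0.1251 (leading).

(a) P = 0.07868 W  (b) Q = -0.6237 VAR  (c) S = 0.6287 VA  (d) PF = 0.1251 (leading)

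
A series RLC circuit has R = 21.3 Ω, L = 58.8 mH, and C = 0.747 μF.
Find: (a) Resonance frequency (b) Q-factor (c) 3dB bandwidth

Step 1 — Resonance: ω₀ = 1/√(LC) = 1/√(0.0588·7.47e-07) = 4771 rad/s.
Step 2 — f₀ = ω₀/(2π) = 759.4 Hz.
Step 3 — Series Q: Q = ω₀L/R = 4771·0.0588/21.3 = 13.17.
Step 4 — Bandwidth: Δω = ω₀/Q = 362.2 rad/s; BW = Δω/(2π) = 57.65 Hz.

(a) f₀ = 759.4 Hz  (b) Q = 13.17  (c) BW = 57.65 Hz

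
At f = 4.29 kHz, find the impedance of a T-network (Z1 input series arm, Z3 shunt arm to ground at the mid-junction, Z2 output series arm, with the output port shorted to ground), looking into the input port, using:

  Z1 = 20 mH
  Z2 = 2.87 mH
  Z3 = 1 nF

Step 1 — Angular frequency: ω = 2π·f = 2π·4290 = 2.695e+04 rad/s.
Step 2 — Component impedances:
  Z1: Z = jωL = j·2.695e+04·0.02 = 0 + j539.1 Ω
  Z2: Z = jωL = j·2.695e+04·0.00287 = 0 + j77.36 Ω
  Z3: Z = 1/(jωC) = -j/(ω·C) = 0 - j3.71e+04 Ω
Step 3 — With the output port shorted to ground, the output series arm Z2 runs from the junction to ground; the shunt arm Z3 also runs from the junction to ground. They appear in parallel: Z3 || Z2 = 0 + j77.52 Ω.
Step 4 — Series with input arm Z1: Z_in = Z1 + (Z3 || Z2) = 0 + j616.6 Ω = 616.6∠90.0° Ω.

Z = 0 + j616.6 Ω = 616.6∠90.0° Ω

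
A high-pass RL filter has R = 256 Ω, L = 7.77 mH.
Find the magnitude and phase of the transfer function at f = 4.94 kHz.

Step 1 — Angular frequency: ω = 2π·4940 = 3.104e+04 rad/s.
Step 2 — Transfer function: H(jω) = jωL/(R + jωL).
Step 3 — Numerator jωL = j·241.2; denominator R + jωL = 256 + j241.2.
Step 4 — H = 0.4702 + j0.4991.
Step 5 — Magnitude: |H| = 0.6857 (-3.3 dB); phase: φ = 46.7°.

|H| = 0.6857 (-3.3 dB), φ = 46.7°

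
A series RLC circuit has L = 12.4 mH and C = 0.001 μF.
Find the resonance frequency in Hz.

Step 1 — Resonance condition Im(Z)=0 gives ω₀ = 1/√(LC).
Step 2 — ω₀ = 1/√(0.0124·1e-09) = 2.84e+05 rad/s.
Step 3 — f₀ = ω₀/(2π) = 4.52e+04 Hz.

f₀ = 4.52e+04 Hz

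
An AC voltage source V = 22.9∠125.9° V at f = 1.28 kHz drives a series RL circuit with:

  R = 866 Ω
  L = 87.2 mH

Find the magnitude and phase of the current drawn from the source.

Step 1 — Angular frequency: ω = 2π·f = 2π·1280 = 8042 rad/s.
Step 2 — Component impedances:
  R: Z = R = 866 Ω
  L: Z = jωL = j·8042·0.0872 = 0 + j701.3 Ω
Step 3 — Series combination: Z_total = R + L = 866 + j701.3 Ω = 1114∠39.0° Ω.
Step 4 — Source phasor: V = 22.9∠125.9° V = -13.43 + j18.55 V.
Step 5 — Ohm's law: I = V / Z_total = (-13.43 + j18.55) / (866 + j701.3) = 0.001112 + j0.02052 A.
Step 6 — Convert to polar: |I| = 0.02055 A, ∠I = 86.9°.

I = 0.02055∠86.9° A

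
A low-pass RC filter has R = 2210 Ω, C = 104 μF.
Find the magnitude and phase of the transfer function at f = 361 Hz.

Step 1 — Angular frequency: ω = 2π·361 = 2268 rad/s.
Step 2 — Transfer function: H(jω) = 1/(1 + jωRC).
Step 3 — Denominator: 1 + jωRC = 1 + j·2268·2210·0.000104 = 1 + j521.3.
Step 4 — H = 3.679e-06 - j0.001918.
Step 5 — Magnitude: |H| = 0.001918 (-54.3 dB); phase: φ = -89.9°.

|H| = 0.001918 (-54.3 dB), φ = -89.9°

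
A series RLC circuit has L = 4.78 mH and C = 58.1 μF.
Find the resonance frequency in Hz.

Step 1 — Resonance condition Im(Z)=0 gives ω₀ = 1/√(LC).
Step 2 — ω₀ = 1/√(0.00478·5.81e-05) = 1898 rad/s.
Step 3 — f₀ = ω₀/(2π) = 302 Hz.

f₀ = 302 Hz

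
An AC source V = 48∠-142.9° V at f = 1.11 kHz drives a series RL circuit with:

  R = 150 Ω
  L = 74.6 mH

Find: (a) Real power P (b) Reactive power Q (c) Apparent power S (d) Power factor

Step 1 — Angular frequency: ω = 2π·f = 2π·1110 = 6974 rad/s.
Step 2 — Component impedances:
  R: Z = R = 150 Ω
  L: Z = jωL = j·6974·0.0746 = 0 + j520.3 Ω
Step 3 — Series combination: Z_total = R + L = 150 + j520.3 Ω = 541.5∠73.9° Ω.
Step 4 — Source phasor: V = 48∠-142.9° V = -38.28 - j28.95 V.
Step 5 — Current: I = V / Z = -0.07097 + j0.05312 A = 0.08865∠143.2° A.
Step 6 — Complex power: S = V·I* = 1.179 + j4.089 VA.
Step 7 — Real power: P = Re(S) = 1.179 W.
Step 8 — Reactive power: Q = Im(S) = 4.089 VAR.
Step 9 — Apparent power: |S| = 4.255 VA.
Step 10 — Power factor: PF = P/|S| = 0.277 (lagging).

(a) P = 1.179 W  (b) Q = 4.089 VAR  (c) S = 4.255 VA  (d) PF = 0.277 (lagging)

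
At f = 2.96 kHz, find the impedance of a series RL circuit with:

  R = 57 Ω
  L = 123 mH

Step 1 — Angular frequency: ω = 2π·f = 2π·2960 = 1.86e+04 rad/s.
Step 2 — Component impedances:
  R: Z = R = 57 Ω
  L: Z = jωL = j·1.86e+04·0.123 = 0 + j2288 Ω
Step 3 — Series combination: Z_total = R + L = 57 + j2288 Ω = 2288∠88.6° Ω.

Z = 57 + j2288 Ω = 2288∠88.6° Ω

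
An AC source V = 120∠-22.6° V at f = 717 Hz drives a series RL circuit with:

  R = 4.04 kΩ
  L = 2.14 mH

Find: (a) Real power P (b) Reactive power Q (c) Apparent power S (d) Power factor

Step 1 — Angular frequency: ω = 2π·f = 2π·717 = 4505 rad/s.
Step 2 — Component impedances:
  R: Z = R = 4040 Ω
  L: Z = jωL = j·4505·0.00214 = 0 + j9.641 Ω
Step 3 — Series combination: Z_total = R + L = 4040 + j9.641 Ω = 4040∠0.1° Ω.
Step 4 — Source phasor: V = 120∠-22.6° V = 110.8 - j46.12 V.
Step 5 — Current: I = V / Z = 0.02739 - j0.01148 A = 0.0297∠-22.7° A.
Step 6 — Complex power: S = V·I* = 3.564 + j0.008506 VA.
Step 7 — Real power: P = Re(S) = 3.564 W.
Step 8 — Reactive power: Q = Im(S) = 0.008506 VAR.
Step 9 — Apparent power: |S| = 3.564 VA.
Step 10 — Power factor: PF = P/|S| = 1 (lagging).

(a) P = 3.564 W  (b) Q = 0.008506 VAR  (c) S = 3.564 VA  (d) PF = 1 (lagging)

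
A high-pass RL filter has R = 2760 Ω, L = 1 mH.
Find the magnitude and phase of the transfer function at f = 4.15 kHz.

Step 1 — Angular frequency: ω = 2π·4150 = 2.608e+04 rad/s.
Step 2 — Transfer function: H(jω) = jωL/(R + jωL).
Step 3 — Numerator jωL = j·26.08; denominator R + jωL = 2760 + j26.08.
Step 4 — H = 8.925e-05 + j0.009447.
Step 5 — Magnitude: |H| = 0.009447 (-40.5 dB); phase: φ = 89.5°.

|H| = 0.009447 (-40.5 dB), φ = 89.5°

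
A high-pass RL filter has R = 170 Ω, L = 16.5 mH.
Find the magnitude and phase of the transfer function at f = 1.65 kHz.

Step 1 — Angular frequency: ω = 2π·1650 = 1.037e+04 rad/s.
Step 2 — Transfer function: H(jω) = jωL/(R + jωL).
Step 3 — Numerator jωL = j·171.1; denominator R + jωL = 170 + j171.1.
Step 4 — H = 0.5031 + j0.5.
Step 5 — Magnitude: |H| = 0.7093 (-3.0 dB); phase: φ = 44.8°.

|H| = 0.7093 (-3.0 dB), φ = 44.8°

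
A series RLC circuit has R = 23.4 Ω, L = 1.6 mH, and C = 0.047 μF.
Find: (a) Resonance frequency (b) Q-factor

Step 1 — Resonance condition Im(Z)=0 gives ω₀ = 1/√(LC).
Step 2 — ω₀ = 1/√(0.0016·4.7e-08) = 1.153e+05 rad/s.
Step 3 — f₀ = ω₀/(2π) = 1.835e+04 Hz.
Step 4 — Series Q: Q = ω₀L/R = 1.153e+05·0.0016/23.4 = 7.885.

(a) f₀ = 1.835e+04 Hz  (b) Q = 7.885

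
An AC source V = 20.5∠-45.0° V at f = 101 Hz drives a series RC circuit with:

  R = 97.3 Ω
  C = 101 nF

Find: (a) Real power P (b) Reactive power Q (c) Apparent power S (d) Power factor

Step 1 — Angular frequency: ω = 2π·f = 2π·101 = 634.6 rad/s.
Step 2 — Component impedances:
  R: Z = R = 97.3 Ω
  C: Z = 1/(jωC) = -j/(ω·C) = 0 - j1.56e+04 Ω
Step 3 — Series combination: Z_total = R + C = 97.3 - j1.56e+04 Ω = 1.56e+04∠-89.6° Ω.
Step 4 — Source phasor: V = 20.5∠-45.0° V = 14.5 - j14.5 V.
Step 5 — Current: I = V / Z = 0.0009349 + j0.0009233 A = 0.001314∠44.6° A.
Step 6 — Complex power: S = V·I* = 0.000168 - j0.02693 VA.
Step 7 — Real power: P = Re(S) = 0.000168 W.
Step 8 — Reactive power: Q = Im(S) = -0.02693 VAR.
Step 9 — Apparent power: |S| = 0.02694 VA.
Step 10 — Power factor: PF = P/|S| = 0.006236 (leading).

(a) P = 0.000168 W  (b) Q = -0.02693 VAR  (c) S = 0.02694 VA  (d) PF = 0.006236 (leading)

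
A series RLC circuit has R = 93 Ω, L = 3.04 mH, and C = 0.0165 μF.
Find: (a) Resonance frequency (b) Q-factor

Step 1 — Resonance condition Im(Z)=0 gives ω₀ = 1/√(LC).
Step 2 — ω₀ = 1/√(0.00304·1.65e-08) = 1.412e+05 rad/s.
Step 3 — f₀ = ω₀/(2π) = 2.247e+04 Hz.
Step 4 — Series Q: Q = ω₀L/R = 1.412e+05·0.00304/93 = 4.615.

(a) f₀ = 2.247e+04 Hz  (b) Q = 4.615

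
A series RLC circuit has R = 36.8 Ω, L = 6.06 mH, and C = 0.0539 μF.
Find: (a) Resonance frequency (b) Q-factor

Step 1 — Resonance condition Im(Z)=0 gives ω₀ = 1/√(LC).
Step 2 — ω₀ = 1/√(0.00606·5.39e-08) = 5.533e+04 rad/s.
Step 3 — f₀ = ω₀/(2π) = 8806 Hz.
Step 4 — Series Q: Q = ω₀L/R = 5.533e+04·0.00606/36.8 = 9.112.

(a) f₀ = 8806 Hz  (b) Q = 9.112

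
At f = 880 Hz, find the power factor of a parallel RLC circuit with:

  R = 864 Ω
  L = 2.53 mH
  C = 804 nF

Step 1 — Angular frequency: ω = 2π·f = 2π·880 = 5529 rad/s.
Step 2 — Component impedances:
  R: Z = R = 864 Ω
  L: Z = jωL = j·5529·0.00253 = 0 + j13.99 Ω
  C: Z = 1/(jωC) = -j/(ω·C) = 0 - j224.9 Ω
Step 3 — Parallel combination: 1/Z_total = 1/R + 1/L + 1/C; Z_total = 0.2574 + j14.91 Ω = 14.91∠89.0° Ω.
Step 4 — Power factor: PF = cos(φ) = Re(Z)/|Z| = 0.2574/14.91 = 0.01726.
Step 5 — Type: Im(Z) = 14.91 ⇒ lagging (phase φ = 89.0°).

PF = 0.01726 (lagging, φ = 89.0°)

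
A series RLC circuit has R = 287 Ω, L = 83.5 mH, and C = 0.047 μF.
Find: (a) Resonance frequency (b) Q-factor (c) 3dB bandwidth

Step 1 — Resonance condition Im(Z)=0 gives ω₀ = 1/√(LC).
Step 2 — ω₀ = 1/√(0.0835·4.7e-08) = 1.596e+04 rad/s.
Step 3 — f₀ = ω₀/(2π) = 2541 Hz.
Step 4 — Series Q: Q = ω₀L/R = 1.596e+04·0.0835/287 = 4.644.
Step 5 — 3dB bandwidth: Δω = ω₀/Q = 3437 rad/s; BW = Δω/(2π) = 547 Hz.

(a) f₀ = 2541 Hz  (b) Q = 4.644  (c) BW = 547 Hz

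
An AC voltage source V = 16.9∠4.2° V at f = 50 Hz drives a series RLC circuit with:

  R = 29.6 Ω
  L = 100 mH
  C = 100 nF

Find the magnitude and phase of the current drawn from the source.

Step 1 — Angular frequency: ω = 2π·f = 2π·50 = 314.2 rad/s.
Step 2 — Component impedances:
  R: Z = R = 29.6 Ω
  L: Z = jωL = j·314.2·0.1 = 0 + j31.42 Ω
  C: Z = 1/(jωC) = -j/(ω·C) = 0 - j3.183e+04 Ω
Step 3 — Series combination: Z_total = R + L + C = 29.6 - j3.18e+04 Ω = 3.18e+04∠-89.9° Ω.
Step 4 — Source phasor: V = 16.9∠4.2° V = 16.85 + j1.238 V.
Step 5 — Ohm's law: I = V / Z_total = (16.85 + j1.238) / (29.6 - j3.18e+04) = -3.843e-05 + j0.0005301 A.
Step 6 — Convert to polar: |I| = 0.0005315 A, ∠I = 94.1°.

I = 0.0005315∠94.1° A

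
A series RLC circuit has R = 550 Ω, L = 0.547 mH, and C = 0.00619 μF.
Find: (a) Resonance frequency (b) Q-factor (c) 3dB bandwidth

Step 1 — Resonance condition Im(Z)=0 gives ω₀ = 1/√(LC).
Step 2 — ω₀ = 1/√(0.000547·6.19e-09) = 5.435e+05 rad/s.
Step 3 — f₀ = ω₀/(2π) = 8.649e+04 Hz.
Step 4 — Series Q: Q = ω₀L/R = 5.435e+05·0.000547/550 = 0.5405.
Step 5 — 3dB bandwidth: Δω = ω₀/Q = 1.005e+06 rad/s; BW = Δω/(2π) = 1.6e+05 Hz.

(a) f₀ = 8.649e+04 Hz  (b) Q = 0.5405  (c) BW = 1.6e+05 Hz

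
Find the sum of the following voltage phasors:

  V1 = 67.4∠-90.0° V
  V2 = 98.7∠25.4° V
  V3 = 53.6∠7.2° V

Step 1 — Convert each phasor to rectangular form:
  V1 = 67.4·(cos(-90.0°) + j·sin(-90.0°)) = 0 - j67.4 V
  V2 = 98.7·(cos(25.4°) + j·sin(25.4°)) = 89.16 + j42.34 V
  V3 = 53.6·(cos(7.2°) + j·sin(7.2°)) = 53.18 + j6.718 V
Step 2 — Sum components: V_total = 142.3 - j18.35 V.
Step 3 — Convert to polar: |V_total| = 143.5 V, ∠V_total = -7.3°.

V_total = 143.5∠-7.3° V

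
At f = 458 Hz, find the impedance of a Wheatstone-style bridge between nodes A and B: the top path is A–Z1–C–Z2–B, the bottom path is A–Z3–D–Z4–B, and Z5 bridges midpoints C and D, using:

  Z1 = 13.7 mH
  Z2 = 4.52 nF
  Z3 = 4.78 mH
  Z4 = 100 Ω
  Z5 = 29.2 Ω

Step 1 — Angular frequency: ω = 2π·f = 2π·458 = 2878 rad/s.
Step 2 — Component impedances:
  Z1: Z = jωL = j·2878·0.0137 = 0 + j39.42 Ω
  Z2: Z = 1/(jωC) = -j/(ω·C) = 0 - j7.688e+04 Ω
  Z3: Z = jωL = j·2878·0.00478 = 0 + j13.76 Ω
  Z4: Z = R = 100 Ω
  Z5: Z = R = 29.2 Ω
Step 3 — Bridge requires nodal analysis (the Z5 bridge couples midpoints C and D, so the two paths cannot be reduced to a simple series/parallel combination). Setting node B to ground and injecting 1 A at node A, the 3-node admittance system at A, C, D solves to V_A = Z_AB = 101.5 + j10.88 Ω = 102.1∠6.1° Ω.

Z = 101.5 + j10.88 Ω = 102.1∠6.1° Ω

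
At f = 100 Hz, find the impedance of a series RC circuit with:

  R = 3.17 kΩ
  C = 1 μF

Step 1 — Angular frequency: ω = 2π·f = 2π·100 = 628.3 rad/s.
Step 2 — Component impedances:
  R: Z = R = 3170 Ω
  C: Z = 1/(jωC) = -j/(ω·C) = 0 - j1592 Ω
Step 3 — Series combination: Z_total = R + C = 3170 - j1592 Ω = 3547∠-26.7° Ω.

Z = 3170 - j1592 Ω = 3547∠-26.7° Ω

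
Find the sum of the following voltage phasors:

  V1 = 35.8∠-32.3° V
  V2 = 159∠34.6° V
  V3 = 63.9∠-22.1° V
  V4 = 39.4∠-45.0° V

Step 1 — Convert each phasor to rectangular form:
  V1 = 35.8·(cos(-32.3°) + j·sin(-32.3°)) = 30.26 - j19.13 V
  V2 = 159·(cos(34.6°) + j·sin(34.6°)) = 130.9 + j90.29 V
  V3 = 63.9·(cos(-22.1°) + j·sin(-22.1°)) = 59.21 - j24.04 V
  V4 = 39.4·(cos(-45.0°) + j·sin(-45.0°)) = 27.86 - j27.86 V
Step 2 — Sum components: V_total = 248.2 + j19.26 V.
Step 3 — Convert to polar: |V_total| = 249 V, ∠V_total = 4.4°.

V_total = 249∠4.4° V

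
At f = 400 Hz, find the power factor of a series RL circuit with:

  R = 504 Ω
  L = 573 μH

Step 1 — Angular frequency: ω = 2π·f = 2π·400 = 2513 rad/s.
Step 2 — Component impedances:
  R: Z = R = 504 Ω
  L: Z = jωL = j·2513·0.000573 = 0 + j1.44 Ω
Step 3 — Series combination: Z_total = R + L = 504 + j1.44 Ω = 504∠0.2° Ω.
Step 4 — Power factor: PF = cos(φ) = Re(Z)/|Z| = 504/504 = 1.
Step 5 — Type: Im(Z) = 1.44 ⇒ lagging (phase φ = 0.2°).

PF = 1 (lagging, φ = 0.2°)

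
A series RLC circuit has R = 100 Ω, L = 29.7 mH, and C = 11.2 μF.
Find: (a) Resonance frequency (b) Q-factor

Step 1 — Resonance condition Im(Z)=0 gives ω₀ = 1/√(LC).
Step 2 — ω₀ = 1/√(0.0297·1.12e-05) = 1734 rad/s.
Step 3 — f₀ = ω₀/(2π) = 276 Hz.
Step 4 — Series Q: Q = ω₀L/R = 1734·0.0297/100 = 0.515.

(a) f₀ = 276 Hz  (b) Q = 0.515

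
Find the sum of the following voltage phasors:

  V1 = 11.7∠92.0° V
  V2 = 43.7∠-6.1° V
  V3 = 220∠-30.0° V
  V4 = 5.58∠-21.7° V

Step 1 — Convert each phasor to rectangular form:
  V1 = 11.7·(cos(92.0°) + j·sin(92.0°)) = -0.4083 + j11.69 V
  V2 = 43.7·(cos(-6.1°) + j·sin(-6.1°)) = 43.45 - j4.644 V
  V3 = 220·(cos(-30.0°) + j·sin(-30.0°)) = 190.5 - j110 V
  V4 = 5.58·(cos(-21.7°) + j·sin(-21.7°)) = 5.185 - j2.063 V
Step 2 — Sum components: V_total = 238.8 - j105 V.
Step 3 — Convert to polar: |V_total| = 260.8 V, ∠V_total = -23.7°.

V_total = 260.8∠-23.7° V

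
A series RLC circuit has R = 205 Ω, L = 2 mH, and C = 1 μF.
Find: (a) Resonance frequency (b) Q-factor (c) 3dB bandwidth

Step 1 — Resonance condition Im(Z)=0 gives ω₀ = 1/√(LC).
Step 2 — ω₀ = 1/√(0.002·1e-06) = 2.236e+04 rad/s.
Step 3 — f₀ = ω₀/(2π) = 3559 Hz.
Step 4 — Series Q: Q = ω₀L/R = 2.236e+04·0.002/205 = 0.2182.
Step 5 — 3dB bandwidth: Δω = ω₀/Q = 1.025e+05 rad/s; BW = Δω/(2π) = 1.631e+04 Hz.

(a) f₀ = 3559 Hz  (b) Q = 0.2182  (c) BW = 1.631e+04 Hz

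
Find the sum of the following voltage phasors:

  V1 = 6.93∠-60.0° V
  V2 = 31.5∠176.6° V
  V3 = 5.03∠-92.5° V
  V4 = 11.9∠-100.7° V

Step 1 — Convert each phasor to rectangular form:
  V1 = 6.93·(cos(-60.0°) + j·sin(-60.0°)) = 3.465 - j6.002 V
  V2 = 31.5·(cos(176.6°) + j·sin(176.6°)) = -31.44 + j1.868 V
  V3 = 5.03·(cos(-92.5°) + j·sin(-92.5°)) = -0.2194 - j5.025 V
  V4 = 11.9·(cos(-100.7°) + j·sin(-100.7°)) = -2.209 - j11.69 V
Step 2 — Sum components: V_total = -30.41 - j20.85 V.
Step 3 — Convert to polar: |V_total| = 36.87 V, ∠V_total = -145.6°.

V_total = 36.87∠-145.6° V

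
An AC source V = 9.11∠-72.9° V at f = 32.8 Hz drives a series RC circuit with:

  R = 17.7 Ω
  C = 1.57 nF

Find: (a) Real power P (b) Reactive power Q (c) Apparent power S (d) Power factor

Step 1 — Angular frequency: ω = 2π·f = 2π·32.8 = 206.1 rad/s.
Step 2 — Component impedances:
  R: Z = R = 17.7 Ω
  C: Z = 1/(jωC) = -j/(ω·C) = 0 - j3.091e+06 Ω
Step 3 — Series combination: Z_total = R + C = 17.7 - j3.091e+06 Ω = 3.091e+06∠-90.0° Ω.
Step 4 — Source phasor: V = 9.11∠-72.9° V = 2.679 - j8.707 V.
Step 5 — Current: I = V / Z = 2.817e-06 + j8.667e-07 A = 2.948e-06∠17.1° A.
Step 6 — Complex power: S = V·I* = 1.538e-10 - j2.685e-05 VA.
Step 7 — Real power: P = Re(S) = 1.538e-10 W.
Step 8 — Reactive power: Q = Im(S) = -2.685e-05 VAR.
Step 9 — Apparent power: |S| = 2.685e-05 VA.
Step 10 — Power factor: PF = P/|S| = 5.727e-06 (leading).

(a) P = 1.538e-10 W  (b) Q = -2.685e-05 VAR  (c) S = 2.685e-05 VA  (d) PF = 5.727e-06 (leading)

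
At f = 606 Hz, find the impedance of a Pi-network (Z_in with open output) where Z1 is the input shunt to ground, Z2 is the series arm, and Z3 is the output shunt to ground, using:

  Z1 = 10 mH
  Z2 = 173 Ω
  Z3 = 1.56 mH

Step 1 — Angular frequency: ω = 2π·f = 2π·606 = 3808 rad/s.
Step 2 — Component impedances:
  Z1: Z = jωL = j·3808·0.01 = 0 + j38.08 Ω
  Z2: Z = R = 173 Ω
  Z3: Z = jωL = j·3808·0.00156 = 0 + j5.94 Ω
Step 3 — With open output, the series arm Z2 and the output shunt Z3 appear in series to ground: Z2 + Z3 = 173 + j5.94 Ω.
Step 4 — Parallel with input shunt Z1: Z_in = Z1 || (Z2 + Z3) = 7.871 + j36.07 Ω = 36.92∠77.7° Ω.

Z = 7.871 + j36.07 Ω = 36.92∠77.7° Ω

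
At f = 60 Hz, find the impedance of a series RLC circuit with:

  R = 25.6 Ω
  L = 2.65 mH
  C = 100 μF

Step 1 — Angular frequency: ω = 2π·f = 2π·60 = 377 rad/s.
Step 2 — Component impedances:
  R: Z = R = 25.6 Ω
  L: Z = jωL = j·377·0.00265 = 0 + j0.999 Ω
  C: Z = 1/(jωC) = -j/(ω·C) = 0 - j26.53 Ω
Step 3 — Series combination: Z_total = R + L + C = 25.6 - j25.53 Ω = 36.15∠-44.9° Ω.

Z = 25.6 - j25.53 Ω = 36.15∠-44.9° Ω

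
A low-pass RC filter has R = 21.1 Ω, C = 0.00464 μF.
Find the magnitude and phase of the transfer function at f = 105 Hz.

Step 1 — Angular frequency: ω = 2π·105 = 659.7 rad/s.
Step 2 — Transfer function: H(jω) = 1/(1 + jωRC).
Step 3 — Denominator: 1 + jωRC = 1 + j·659.7·21.1·4.64e-09 = 1 + j6.459e-05.
Step 4 — H = 1 - j6.459e-05.
Step 5 — Magnitude: |H| = 1 (-0.0 dB); phase: φ = -0.0°.

|H| = 1 (-0.0 dB), φ = -0.0°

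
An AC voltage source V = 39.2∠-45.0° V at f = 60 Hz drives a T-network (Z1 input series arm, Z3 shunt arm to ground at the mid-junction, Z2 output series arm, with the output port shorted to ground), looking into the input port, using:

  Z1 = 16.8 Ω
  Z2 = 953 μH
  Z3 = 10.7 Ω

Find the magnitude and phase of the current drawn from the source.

Step 1 — Angular frequency: ω = 2π·f = 2π·60 = 377 rad/s.
Step 2 — Component impedances:
  Z1: Z = R = 16.8 Ω
  Z2: Z = jωL = j·377·0.000953 = 0 + j0.3593 Ω
  Z3: Z = R = 10.7 Ω
Step 3 — With the output port shorted to ground, the output series arm Z2 runs from the junction to ground; the shunt arm Z3 also runs from the junction to ground. They appear in parallel: Z3 || Z2 = 0.01205 + j0.3589 Ω.
Step 4 — Series with input arm Z1: Z_in = Z1 + (Z3 || Z2) = 16.81 + j0.3589 Ω = 16.82∠1.2° Ω.
Step 5 — Source phasor: V = 39.2∠-45.0° V = 27.72 - j27.72 V.
Step 6 — Ohm's law: I = V / Z_total = (27.72 - j27.72) / (16.81 + j0.3589) = 1.613 - j1.683 A.
Step 7 — Convert to polar: |I| = 2.331 A, ∠I = -46.2°.

I = 2.331∠-46.2° A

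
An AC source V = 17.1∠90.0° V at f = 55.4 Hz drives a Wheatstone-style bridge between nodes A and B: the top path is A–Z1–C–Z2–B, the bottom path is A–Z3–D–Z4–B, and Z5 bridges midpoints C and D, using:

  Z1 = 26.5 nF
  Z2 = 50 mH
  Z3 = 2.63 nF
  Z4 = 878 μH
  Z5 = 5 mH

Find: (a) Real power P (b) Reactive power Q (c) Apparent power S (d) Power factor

Step 1 — Angular frequency: ω = 2π·f = 2π·55.4 = 348.1 rad/s.
Step 2 — Component impedances:
  Z1: Z = 1/(jωC) = -j/(ω·C) = 0 - j1.084e+05 Ω
  Z2: Z = jωL = j·348.1·0.05 = 0 + j17.4 Ω
  Z3: Z = 1/(jωC) = -j/(ω·C) = 0 - j1.092e+06 Ω
  Z4: Z = jωL = j·348.1·0.000878 = 0 + j0.3056 Ω
  Z5: Z = jωL = j·348.1·0.005 = 0 + j1.74 Ω
Step 3 — Bridge requires nodal analysis (the Z5 bridge couples midpoints C and D, so the two paths cannot be reduced to a simple series/parallel combination). Setting node B to ground and injecting 1 A at node A, the 3-node admittance system at A, C, D solves to V_A = Z_AB = 0 - j9.862e+04 Ω = 9.862e+04∠-90.0° Ω.
Step 4 — Source phasor: V = 17.1∠90.0° V = 0 + j17.1 V.
Step 5 — Current: I = V / Z = -0.0001734 A = 0.0001734∠180.0° A.
Step 6 — Complex power: S = V·I* = 0 - j0.002965 VA.
Step 7 — Real power: P = Re(S) = 0 W.
Step 8 — Reactive power: Q = Im(S) = -0.002965 VAR.
Step 9 — Apparent power: |S| = 0.002965 VA.
Step 10 — Power factor: PF = P/|S| = 0 (leading).

(a) P = 0 W  (b) Q = -0.002965 VAR  (c) S = 0.002965 VA  (d) PF = 0 (leading)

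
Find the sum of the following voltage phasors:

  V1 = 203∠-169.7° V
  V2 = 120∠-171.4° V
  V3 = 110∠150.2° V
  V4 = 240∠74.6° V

Step 1 — Convert each phasor to rectangular form:
  V1 = 203·(cos(-169.7°) + j·sin(-169.7°)) = -199.7 - j36.3 V
  V2 = 120·(cos(-171.4°) + j·sin(-171.4°)) = -118.7 - j17.94 V
  V3 = 110·(cos(150.2°) + j·sin(150.2°)) = -95.45 + j54.67 V
  V4 = 240·(cos(74.6°) + j·sin(74.6°)) = 63.73 + j231.4 V
Step 2 — Sum components: V_total = -350.1 + j231.8 V.
Step 3 — Convert to polar: |V_total| = 419.9 V, ∠V_total = 146.5°.

V_total = 419.9∠146.5° V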